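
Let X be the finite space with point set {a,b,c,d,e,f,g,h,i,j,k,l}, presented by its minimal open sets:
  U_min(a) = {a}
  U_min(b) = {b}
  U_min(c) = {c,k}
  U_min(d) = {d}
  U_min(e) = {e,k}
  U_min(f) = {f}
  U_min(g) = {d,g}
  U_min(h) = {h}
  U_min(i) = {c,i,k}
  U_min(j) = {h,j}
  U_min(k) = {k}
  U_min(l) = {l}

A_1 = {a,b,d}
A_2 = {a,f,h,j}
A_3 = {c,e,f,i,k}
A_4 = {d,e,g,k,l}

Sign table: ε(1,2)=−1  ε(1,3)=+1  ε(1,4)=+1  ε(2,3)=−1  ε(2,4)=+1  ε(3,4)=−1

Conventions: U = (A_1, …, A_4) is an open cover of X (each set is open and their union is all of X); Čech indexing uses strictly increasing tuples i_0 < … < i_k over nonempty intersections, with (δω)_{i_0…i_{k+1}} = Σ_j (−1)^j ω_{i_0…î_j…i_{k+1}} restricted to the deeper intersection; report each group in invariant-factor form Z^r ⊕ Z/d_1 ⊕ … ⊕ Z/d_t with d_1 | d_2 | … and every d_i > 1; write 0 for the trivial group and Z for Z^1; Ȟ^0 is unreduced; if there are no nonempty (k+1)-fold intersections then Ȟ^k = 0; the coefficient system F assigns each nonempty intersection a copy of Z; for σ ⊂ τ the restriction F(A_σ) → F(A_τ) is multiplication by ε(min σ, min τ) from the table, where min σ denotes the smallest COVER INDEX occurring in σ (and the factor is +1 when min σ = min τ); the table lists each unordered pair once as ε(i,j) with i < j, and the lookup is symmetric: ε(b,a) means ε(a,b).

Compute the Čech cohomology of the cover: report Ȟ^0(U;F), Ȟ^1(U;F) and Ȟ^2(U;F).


Ȟ^0 = 0; Ȟ^1 = Z/2; Ȟ^2 = 0

nerve simplices:
  A12={a} A14={d} A23={f} A34={e,k}
C dims 4,4; δ0: rk 4, SNF 1^3·2
degree 0: 4−4−0 = 0 → Ȟ^0 ≅ 0
degree 1: 4−0−4 = 0 plus torsion [2] → Ȟ^1 ≅ Z/2
degree 2: 0−0−0 = 0 → Ȟ^2 ≅ 0


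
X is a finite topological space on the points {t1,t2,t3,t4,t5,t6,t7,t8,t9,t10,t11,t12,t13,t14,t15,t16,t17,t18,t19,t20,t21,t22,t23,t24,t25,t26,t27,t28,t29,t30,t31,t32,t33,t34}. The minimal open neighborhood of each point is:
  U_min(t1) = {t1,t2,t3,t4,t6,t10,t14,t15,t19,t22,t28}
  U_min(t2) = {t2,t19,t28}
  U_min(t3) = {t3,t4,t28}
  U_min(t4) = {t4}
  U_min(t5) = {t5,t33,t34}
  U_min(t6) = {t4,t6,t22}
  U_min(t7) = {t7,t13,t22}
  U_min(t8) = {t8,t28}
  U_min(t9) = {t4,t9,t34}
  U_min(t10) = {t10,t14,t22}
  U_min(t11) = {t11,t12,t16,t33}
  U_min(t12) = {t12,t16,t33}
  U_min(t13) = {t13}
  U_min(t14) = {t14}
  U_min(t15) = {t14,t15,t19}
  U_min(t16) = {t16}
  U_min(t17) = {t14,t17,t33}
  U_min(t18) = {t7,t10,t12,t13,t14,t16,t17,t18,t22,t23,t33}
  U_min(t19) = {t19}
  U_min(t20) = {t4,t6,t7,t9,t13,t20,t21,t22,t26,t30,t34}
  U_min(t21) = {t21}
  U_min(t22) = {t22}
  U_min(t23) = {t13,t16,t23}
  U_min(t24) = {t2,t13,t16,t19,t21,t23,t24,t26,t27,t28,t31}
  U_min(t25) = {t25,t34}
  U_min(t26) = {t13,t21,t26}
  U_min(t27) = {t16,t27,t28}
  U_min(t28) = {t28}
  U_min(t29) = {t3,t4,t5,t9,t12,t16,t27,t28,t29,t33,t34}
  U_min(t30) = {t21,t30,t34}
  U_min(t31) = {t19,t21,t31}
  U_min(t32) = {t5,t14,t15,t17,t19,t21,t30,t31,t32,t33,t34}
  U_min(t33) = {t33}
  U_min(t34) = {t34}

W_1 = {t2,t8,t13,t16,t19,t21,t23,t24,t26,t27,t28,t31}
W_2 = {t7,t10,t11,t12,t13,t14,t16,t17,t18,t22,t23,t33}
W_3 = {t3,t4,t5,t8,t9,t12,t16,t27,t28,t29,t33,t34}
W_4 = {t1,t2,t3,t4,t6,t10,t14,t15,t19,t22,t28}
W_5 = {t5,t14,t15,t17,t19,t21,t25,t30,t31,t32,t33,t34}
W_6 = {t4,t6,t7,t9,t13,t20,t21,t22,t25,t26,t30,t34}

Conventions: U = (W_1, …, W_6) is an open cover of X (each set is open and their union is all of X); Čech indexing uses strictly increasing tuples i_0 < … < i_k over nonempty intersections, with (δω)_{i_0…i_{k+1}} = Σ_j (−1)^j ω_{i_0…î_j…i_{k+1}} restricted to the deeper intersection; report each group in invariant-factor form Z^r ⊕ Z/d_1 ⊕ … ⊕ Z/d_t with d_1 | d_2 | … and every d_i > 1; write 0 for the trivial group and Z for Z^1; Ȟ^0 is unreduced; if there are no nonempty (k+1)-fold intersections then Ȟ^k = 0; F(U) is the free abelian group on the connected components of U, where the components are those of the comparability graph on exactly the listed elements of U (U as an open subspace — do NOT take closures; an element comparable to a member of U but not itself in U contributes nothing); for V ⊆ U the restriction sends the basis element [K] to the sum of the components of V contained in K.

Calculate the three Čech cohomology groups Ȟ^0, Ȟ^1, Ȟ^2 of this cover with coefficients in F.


cover nerve:
  W12={t13,t16,t23} W13={t8,t16,t27,t28} W14={t2,t19,t28} W15={t19,t21,t31} W16={t13,t21,t26} W23={t12,t16,t33} W24={t10,t14,t22} W25={t14,t17,t33} W26={t7,t13,t22} W34={t3,t4,t28} W35={t5,t33,t34} W36={t4,t9,t34} W45={t14,t15,t19} W46={t4,t6,t22} W56={t21,t25,t30,t34}
  W123={t16} W126={t13} W134={t28} W145={t19} W156={t21} W235={t33} W245={t14} W246={t22} W346={t4} W356={t34}
components per intersection:
  W1: {t2,t8,t13,t16,t19,t21,t23,t24,t26,t27,t28,t31}
  W2: {t7,t10,t11,t12,t13,t14,t16,t17,t18,t22,t23,t33}
  W3: {t3,t4,t5,t8,t9,t12,t16,t27,t28,t29,t33,t34}
  W4: {t1,t2,t3,t4,t6,t10,t14,t15,t19,t22,t28}
  W5: {t5,t14,t15,t17,t19,t21,t25,t30,t31,t32,t33,t34}
  W6: {t4,t6,t7,t9,t13,t20,t21,t22,t25,t26,t30,t34}
  W12: {t13,t16,t23}
  W13: {t8,t16,t27,t28}
  W14: {t2,t19,t28}
  W15: {t19,t21,t31}
  W16: {t13,t21,t26}
  W23: {t12,t16,t33}
  W24: {t10,t14,t22}
  W25: {t14,t17,t33}
  W26: {t7,t13,t22}
  W34: {t3,t4,t28}
  W35: {t5,t33,t34}
  W36: {t4,t9,t34}
  W45: {t14,t15,t19}
  W46: {t4,t6,t22}
  W56: {t21,t25,t30,t34}
  W123: {t16}
  W126: {t13}
  W134: {t28}
  W145: {t19}
  W156: {t21}
  W235: {t33}
  W245: {t14}
  W246: {t22}
  W346: {t4}
  W356: {t34}
C dims 6,15,10; δ0: rk 5, SNF 1^5; δ1: rk 10, SNF 1^9·2
Ȟ^0: (6−5)−0=1 ⇒ Z
Ȟ^1: (15−10)−5=0 ⇒ 0
Ȟ^2: (10−0)−10=0 plus torsion [2] ⇒ Z/2

Ȟ^0 ≅ Z; Ȟ^1 ≅ 0; Ȟ^2 ≅ Z/2


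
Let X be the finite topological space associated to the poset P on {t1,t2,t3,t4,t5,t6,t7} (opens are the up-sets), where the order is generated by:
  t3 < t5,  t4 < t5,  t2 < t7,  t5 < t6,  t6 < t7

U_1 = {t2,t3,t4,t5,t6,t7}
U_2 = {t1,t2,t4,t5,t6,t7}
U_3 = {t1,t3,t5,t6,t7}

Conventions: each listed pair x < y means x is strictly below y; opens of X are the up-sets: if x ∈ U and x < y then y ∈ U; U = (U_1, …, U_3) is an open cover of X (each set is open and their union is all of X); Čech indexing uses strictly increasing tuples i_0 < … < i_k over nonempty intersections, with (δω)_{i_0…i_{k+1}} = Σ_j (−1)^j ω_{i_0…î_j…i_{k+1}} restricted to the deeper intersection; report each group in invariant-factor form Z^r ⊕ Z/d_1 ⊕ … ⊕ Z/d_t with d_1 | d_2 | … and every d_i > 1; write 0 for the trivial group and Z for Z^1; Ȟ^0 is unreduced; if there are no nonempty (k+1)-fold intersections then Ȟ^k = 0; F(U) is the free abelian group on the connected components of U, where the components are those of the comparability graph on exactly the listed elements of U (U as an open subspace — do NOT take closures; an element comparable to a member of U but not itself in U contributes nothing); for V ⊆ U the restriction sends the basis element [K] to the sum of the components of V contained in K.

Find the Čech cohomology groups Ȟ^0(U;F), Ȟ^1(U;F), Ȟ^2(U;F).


Ȟ^0 ≅ Z^2,  Ȟ^1 ≅ 0,  Ȟ^2 ≅ 0

nonempty intersections:
  U12={t2,t4,t5,t6,t7} U13={t3,t5,t6,t7} U23={t1,t5,t6,t7}
  U123={t5,t6,t7}
components per intersection:
  U1: {t2,t3,t4,t5,t6,t7}
  U2: {t1} {t2,t4,t5,t6,t7}
  U3: {t1} {t3,t5,t6,t7}
  U12: {t2,t4,t5,t6,t7}
  U13: {t3,t5,t6,t7}
  U23: {t1} {t5,t6,t7}
  U123: {t5,t6,t7}
C dims 5,4,1; δ0: rk 3, SNF 1^3; δ1: rk 1, SNF 1^1
Ȟ^0: (5−3)−0=2 ⇒ Z^2
Ȟ^1: (4−1)−3=0 ⇒ 0
Ȟ^2: (1−0)−1=0 ⇒ 0


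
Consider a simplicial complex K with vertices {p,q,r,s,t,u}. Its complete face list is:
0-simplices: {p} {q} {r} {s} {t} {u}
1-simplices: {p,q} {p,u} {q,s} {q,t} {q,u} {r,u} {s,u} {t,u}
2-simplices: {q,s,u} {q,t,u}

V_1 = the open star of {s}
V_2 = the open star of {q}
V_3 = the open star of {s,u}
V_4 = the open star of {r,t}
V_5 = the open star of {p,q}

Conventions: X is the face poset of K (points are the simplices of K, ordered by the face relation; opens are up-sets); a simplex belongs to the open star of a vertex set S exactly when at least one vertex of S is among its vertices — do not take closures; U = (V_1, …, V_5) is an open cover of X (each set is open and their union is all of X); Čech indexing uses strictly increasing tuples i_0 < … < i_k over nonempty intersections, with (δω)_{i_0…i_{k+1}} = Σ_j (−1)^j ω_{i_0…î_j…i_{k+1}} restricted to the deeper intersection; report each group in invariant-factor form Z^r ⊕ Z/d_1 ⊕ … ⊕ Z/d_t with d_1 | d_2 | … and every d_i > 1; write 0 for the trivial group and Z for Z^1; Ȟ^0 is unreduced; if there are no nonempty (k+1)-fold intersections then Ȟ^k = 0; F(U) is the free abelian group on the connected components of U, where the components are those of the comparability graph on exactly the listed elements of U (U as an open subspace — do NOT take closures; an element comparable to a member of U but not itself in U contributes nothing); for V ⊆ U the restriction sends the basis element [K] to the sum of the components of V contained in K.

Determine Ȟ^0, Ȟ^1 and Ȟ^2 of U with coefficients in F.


Ȟ^0 ≅ Z, Ȟ^1 ≅ Z, Ȟ^2 ≅ 0

intersection data:
  V1={{s},{q,s},{s,u},{q,s,u}} V2={{q},{p,q},{q,s},{q,t},{q,u},{q,s,u},{q,t,u}} V3={{s},{u},{p,u},{q,s},{q,u},{r,u},{s,u},{t,u},{q,s,u},{q,t,u}} V4={{r},{t},{q,t},{r,u},{t,u},{q,t,u}} V5={{p},{q},{p,q},{p,u},{q,s},{q,t},{q,u},{q,s,u},{q,t,u}}
  V12={{q,s},{q,s,u}} V13={{s},{q,s},{s,u},{q,s,u}} V15={{q,s},{q,s,u}} V23={{q,s},{q,u},{q,s,u},{q,t,u}} V24={{q,t},{q,t,u}} V25={{q},{p,q},{q,s},{q,t},{q,u},{q,s,u},{q,t,u}} V34={{r,u},{t,u},{q,t,u}} V35={{p,u},{q,s},{q,u},{q,s,u},{q,t,u}} V45={{q,t},{q,t,u}}
  V123={{q,s},{q,s,u}} V125={{q,s},{q,s,u}} V135={{q,s},{q,s,u}} V234={{q,t,u}} V235={{q,s},{q,u},{q,s,u},{q,t,u}} V245={{q,t},{q,t,u}} V345={{q,t,u}}
  V1235={{q,s},{q,s,u}} V2345={{q,t,u}}
components per intersection:
  V1: {{s},{q,s},{s,u},{q,s,u}}
  V2: {{q},{p,q},{q,s},{q,t},{q,u},{q,s,u},{q,t,u}}
  V3: {{s},{u},{p,u},{q,s},{q,u},{r,u},{s,u},{t,u},{q,s,u},{q,t,u}}
  V4: {{r},{r,u}} {{t},{q,t},{t,u},{q,t,u}}
  V5: {{p},{q},{p,q},{p,u},{q,s},{q,t},{q,u},{q,s,u},{q,t,u}}
  V12: {{q,s},{q,s,u}}
  V13: {{s},{q,s},{s,u},{q,s,u}}
  V15: {{q,s},{q,s,u}}
  V23: {{q,s},{q,u},{q,s,u},{q,t,u}}
  V24: {{q,t},{q,t,u}}
  V25: {{q},{p,q},{q,s},{q,t},{q,u},{q,s,u},{q,t,u}}
  V34: {{r,u}} {{t,u},{q,t,u}}
  V35: {{p,u}} {{q,s},{q,u},{q,s,u},{q,t,u}}
  V45: {{q,t},{q,t,u}}
  V123: {{q,s},{q,s,u}}
  V125: {{q,s},{q,s,u}}
  V135: {{q,s},{q,s,u}}
  V234: {{q,t,u}}
  V235: {{q,s},{q,u},{q,s,u},{q,t,u}}
  V245: {{q,t},{q,t,u}}
  V345: {{q,t,u}}
  V1235: {{q,s},{q,s,u}}
  V2345: {{q,t,u}}
C dims 6,11,7,2; δ0: rk 5, SNF 1^5; δ1: rk 5, SNF 1^5; δ2: rk 2, SNF 1^2
Ȟ^0 = (6 − 5) − 0 = 1, so Ȟ^0 ≅ Z
Ȟ^1 = (11 − 5) − 5 = 1, so Ȟ^1 ≅ Z
Ȟ^2 = (7 − 2) − 5 = 0, so Ȟ^2 ≅ 0


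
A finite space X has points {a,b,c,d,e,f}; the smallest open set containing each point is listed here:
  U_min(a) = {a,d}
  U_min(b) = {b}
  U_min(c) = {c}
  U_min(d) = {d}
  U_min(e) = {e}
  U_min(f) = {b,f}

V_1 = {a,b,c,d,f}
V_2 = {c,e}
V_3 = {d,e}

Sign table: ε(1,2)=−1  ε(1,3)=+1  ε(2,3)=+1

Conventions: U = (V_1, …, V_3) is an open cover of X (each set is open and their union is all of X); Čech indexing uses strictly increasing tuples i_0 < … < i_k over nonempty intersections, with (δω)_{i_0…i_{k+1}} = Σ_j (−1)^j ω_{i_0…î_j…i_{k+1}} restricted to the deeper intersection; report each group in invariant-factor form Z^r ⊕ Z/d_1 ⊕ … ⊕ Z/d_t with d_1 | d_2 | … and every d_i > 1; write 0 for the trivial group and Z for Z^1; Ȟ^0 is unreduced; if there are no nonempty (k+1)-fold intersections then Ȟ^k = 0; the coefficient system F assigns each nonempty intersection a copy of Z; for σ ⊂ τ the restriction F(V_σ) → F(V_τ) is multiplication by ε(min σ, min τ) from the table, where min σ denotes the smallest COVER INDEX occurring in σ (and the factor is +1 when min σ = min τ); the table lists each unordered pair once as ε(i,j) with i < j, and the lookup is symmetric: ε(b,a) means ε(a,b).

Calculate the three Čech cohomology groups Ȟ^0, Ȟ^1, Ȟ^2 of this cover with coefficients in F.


Ȟ^0 = 0; Ȟ^1 = Z/2; Ȟ^2 = 0

nonempty intersections:
  V12={c} V13={d} V23={e}
C dims 3,3; δ0: rk 3, SNF 1^2·2
Ȟ^0: (3−3)−0=0 ⇒ 0
Ȟ^1: (3−0)−3=0 plus torsion [2] ⇒ Z/2
Ȟ^2: (0−0)−0=0 ⇒ 0


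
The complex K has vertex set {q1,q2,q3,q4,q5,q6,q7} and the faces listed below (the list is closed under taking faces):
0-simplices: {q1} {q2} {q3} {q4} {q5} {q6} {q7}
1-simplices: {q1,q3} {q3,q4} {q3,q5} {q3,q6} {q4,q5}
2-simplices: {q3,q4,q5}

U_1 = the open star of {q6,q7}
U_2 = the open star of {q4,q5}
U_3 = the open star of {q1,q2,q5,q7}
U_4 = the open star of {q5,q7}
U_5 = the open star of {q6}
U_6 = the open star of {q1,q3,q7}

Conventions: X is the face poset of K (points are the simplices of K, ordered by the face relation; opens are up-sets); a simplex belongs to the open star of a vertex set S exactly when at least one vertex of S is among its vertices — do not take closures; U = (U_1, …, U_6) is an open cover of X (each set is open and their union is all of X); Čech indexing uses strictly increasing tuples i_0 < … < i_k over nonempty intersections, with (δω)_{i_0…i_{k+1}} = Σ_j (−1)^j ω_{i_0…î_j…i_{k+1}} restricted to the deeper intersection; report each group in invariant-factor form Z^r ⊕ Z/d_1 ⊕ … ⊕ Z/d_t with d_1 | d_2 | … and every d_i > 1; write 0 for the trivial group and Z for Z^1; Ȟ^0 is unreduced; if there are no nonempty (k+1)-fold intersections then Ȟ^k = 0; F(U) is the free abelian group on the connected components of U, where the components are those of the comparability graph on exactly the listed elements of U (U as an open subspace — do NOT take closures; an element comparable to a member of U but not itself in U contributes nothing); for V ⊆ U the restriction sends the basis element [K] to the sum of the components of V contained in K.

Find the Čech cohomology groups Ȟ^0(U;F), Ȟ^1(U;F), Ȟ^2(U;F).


Ȟ^0(U;F) ≅ Z^3, Ȟ^1(U;F) ≅ 0 and Ȟ^2(U;F) ≅ 0

nonempty overlaps:
  U1={{q6},{q7},{q3,q6}} U2={{q4},{q5},{q3,q4},{q3,q5},{q4,q5},{q3,q4,q5}} U3={{q1},{q2},{q5},{q7},{q1,q3},{q3,q5},{q4,q5},{q3,q4,q5}} U4={{q5},{q7},{q3,q5},{q4,q5},{q3,q4,q5}} U5={{q6},{q3,q6}} U6={{q1},{q3},{q7},{q1,q3},{q3,q4},{q3,q5},{q3,q6},{q3,q4,q5}}
  U13={{q7}} U14={{q7}} U15={{q6},{q3,q6}} U16={{q7},{q3,q6}} U23={{q5},{q3,q5},{q4,q5},{q3,q4,q5}} U24={{q5},{q3,q5},{q4,q5},{q3,q4,q5}} U26={{q3,q4},{q3,q5},{q3,q4,q5}} U34={{q5},{q7},{q3,q5},{q4,q5},{q3,q4,q5}} U36={{q1},{q7},{q1,q3},{q3,q5},{q3,q4,q5}} U46={{q7},{q3,q5},{q3,q4,q5}} U56={{q3,q6}}
  U134={{q7}} U136={{q7}} U146={{q7}} U156={{q3,q6}} U234={{q5},{q3,q5},{q4,q5},{q3,q4,q5}} U236={{q3,q5},{q3,q4,q5}} U246={{q3,q5},{q3,q4,q5}} U346={{q7},{q3,q5},{q3,q4,q5}}
  U1346={{q7}} U2346={{q3,q5},{q3,q4,q5}}
components per intersection:
  U1: {{q6},{q3,q6}} {{q7}}
  U2: {{q4},{q5},{q3,q4},{q3,q5},{q4,q5},{q3,q4,q5}}
  U3: {{q1},{q1,q3}} {{q2}} {{q5},{q3,q5},{q4,q5},{q3,q4,q5}} {{q7}}
  U4: {{q5},{q3,q5},{q4,q5},{q3,q4,q5}} {{q7}}
  U5: {{q6},{q3,q6}}
  U6: {{q1},{q3},{q1,q3},{q3,q4},{q3,q5},{q3,q6},{q3,q4,q5}} {{q7}}
  U13: {{q7}}
  U14: {{q7}}
  U15: {{q6},{q3,q6}}
  U16: {{q7}} {{q3,q6}}
  U23: {{q5},{q3,q5},{q4,q5},{q3,q4,q5}}
  U24: {{q5},{q3,q5},{q4,q5},{q3,q4,q5}}
  U26: {{q3,q4},{q3,q5},{q3,q4,q5}}
  U34: {{q5},{q3,q5},{q4,q5},{q3,q4,q5}} {{q7}}
  U36: {{q1},{q1,q3}} {{q7}} {{q3,q5},{q3,q4,q5}}
  U46: {{q7}} {{q3,q5},{q3,q4,q5}}
  U56: {{q3,q6}}
  U134: {{q7}}
  U136: {{q7}}
  U146: {{q7}}
  U156: {{q3,q6}}
  U234: {{q5},{q3,q5},{q4,q5},{q3,q4,q5}}
  U236: {{q3,q5},{q3,q4,q5}}
  U246: {{q3,q5},{q3,q4,q5}}
  U346: {{q7}} {{q3,q5},{q3,q4,q5}}
  U1346: {{q7}}
  U2346: {{q3,q5},{q3,q4,q5}}
C dims 12,16,9,2; δ0: rk 9, SNF 1^9; δ1: rk 7, SNF 1^7; δ2: rk 2, SNF 1^2
degree 0: 12−9−0 = 3 → Ȟ^0 ≅ Z^3
degree 1: 16−7−9 = 0 → Ȟ^1 ≅ 0
degree 2: 9−2−7 = 0 → Ȟ^2 ≅ 0


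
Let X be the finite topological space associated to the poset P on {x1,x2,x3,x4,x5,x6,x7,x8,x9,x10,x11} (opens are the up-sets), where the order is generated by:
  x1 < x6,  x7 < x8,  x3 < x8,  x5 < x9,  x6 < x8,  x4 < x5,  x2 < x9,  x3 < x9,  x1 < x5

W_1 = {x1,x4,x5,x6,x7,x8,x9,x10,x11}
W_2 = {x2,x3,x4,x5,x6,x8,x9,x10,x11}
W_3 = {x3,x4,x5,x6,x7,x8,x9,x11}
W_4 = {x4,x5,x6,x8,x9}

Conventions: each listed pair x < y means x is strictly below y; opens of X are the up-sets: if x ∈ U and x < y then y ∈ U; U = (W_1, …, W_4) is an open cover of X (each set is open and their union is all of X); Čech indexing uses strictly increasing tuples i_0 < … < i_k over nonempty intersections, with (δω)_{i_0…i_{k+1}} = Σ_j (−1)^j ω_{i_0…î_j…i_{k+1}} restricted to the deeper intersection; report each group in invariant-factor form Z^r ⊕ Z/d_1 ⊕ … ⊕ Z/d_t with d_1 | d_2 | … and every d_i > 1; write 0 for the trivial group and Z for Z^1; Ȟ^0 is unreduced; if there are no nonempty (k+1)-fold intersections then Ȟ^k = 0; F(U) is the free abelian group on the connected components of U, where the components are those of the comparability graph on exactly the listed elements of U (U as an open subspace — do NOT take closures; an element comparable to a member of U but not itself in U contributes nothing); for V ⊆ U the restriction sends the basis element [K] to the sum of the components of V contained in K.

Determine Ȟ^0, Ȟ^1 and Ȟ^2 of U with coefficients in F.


Ȟ^0 = Z^3,  Ȟ^1 = Z,  Ȟ^2 = 0

cover nerve:
  W12={x4,x5,x6,x8,x9,x10,x11} W13={x4,x5,x6,x7,x8,x9,x11} W14={x4,x5,x6,x8,x9} W23={x3,x4,x5,x6,x8,x9,x11} W24={x4,x5,x6,x8,x9} W34={x4,x5,x6,x8,x9}
  W123={x4,x5,x6,x8,x9,x11} W124={x4,x5,x6,x8,x9} W134={x4,x5,x6,x8,x9} W234={x4,x5,x6,x8,x9}
  W1234={x4,x5,x6,x8,x9}
components per intersection:
  W1: {x1,x4,x5,x6,x7,x8,x9} {x10} {x11}
  W2: {x2,x3,x4,x5,x6,x8,x9} {x10} {x11}
  W3: {x3,x4,x5,x6,x7,x8,x9} {x11}
  W4: {x4,x5,x9} {x6,x8}
  W12: {x4,x5,x9} {x6,x8} {x10} {x11}
  W13: {x4,x5,x9} {x6,x7,x8} {x11}
  W14: {x4,x5,x9} {x6,x8}
  W23: {x3,x4,x5,x6,x8,x9} {x11}
  W24: {x4,x5,x9} {x6,x8}
  W34: {x4,x5,x9} {x6,x8}
  W123: {x4,x5,x9} {x6,x8} {x11}
  W124: {x4,x5,x9} {x6,x8}
  W134: {x4,x5,x9} {x6,x8}
  W234: {x4,x5,x9} {x6,x8}
  W1234: {x4,x5,x9} {x6,x8}
C dims 10,15,9,2; δ0: rk 7, SNF 1^7; δ1: rk 7, SNF 1^7; δ2: rk 2, SNF 1^2
Ȟ^0: (10−7)−0=3 ⇒ Z^3
Ȟ^1: (15−7)−7=1 ⇒ Z
Ȟ^2: (9−2)−7=0 ⇒ 0


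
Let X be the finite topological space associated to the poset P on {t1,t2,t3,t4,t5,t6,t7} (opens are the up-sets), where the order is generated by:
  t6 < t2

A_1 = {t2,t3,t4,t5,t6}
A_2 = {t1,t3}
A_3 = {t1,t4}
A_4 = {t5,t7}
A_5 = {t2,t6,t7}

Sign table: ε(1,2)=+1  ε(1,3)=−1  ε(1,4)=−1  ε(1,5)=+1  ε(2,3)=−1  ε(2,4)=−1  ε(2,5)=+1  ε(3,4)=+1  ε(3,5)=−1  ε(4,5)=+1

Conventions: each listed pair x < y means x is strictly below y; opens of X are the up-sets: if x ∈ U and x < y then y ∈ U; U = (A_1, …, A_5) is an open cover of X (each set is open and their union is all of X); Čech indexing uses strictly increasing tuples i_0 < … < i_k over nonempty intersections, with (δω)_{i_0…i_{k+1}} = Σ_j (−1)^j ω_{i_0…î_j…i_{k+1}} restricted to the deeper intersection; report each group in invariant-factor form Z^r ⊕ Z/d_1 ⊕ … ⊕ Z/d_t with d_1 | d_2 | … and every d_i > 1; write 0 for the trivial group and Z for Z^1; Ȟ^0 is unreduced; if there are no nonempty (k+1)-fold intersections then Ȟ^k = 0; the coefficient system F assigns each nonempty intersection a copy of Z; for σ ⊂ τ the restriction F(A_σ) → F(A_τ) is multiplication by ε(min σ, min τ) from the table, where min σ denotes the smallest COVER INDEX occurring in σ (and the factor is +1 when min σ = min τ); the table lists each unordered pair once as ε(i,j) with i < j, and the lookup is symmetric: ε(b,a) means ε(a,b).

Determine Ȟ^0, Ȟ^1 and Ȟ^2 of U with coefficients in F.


nonempty overlaps:
  A12={t3} A13={t4} A14={t5} A15={t2,t6} A23={t1} A45={t7}
C dims 5,6; δ0: rk 5, SNF 1^4·2
degree 0: 5−5−0 = 0 → Ȟ^0 ≅ 0
degree 1: 6−0−5 = 1 plus torsion [2] → Ȟ^1 ≅ Z ⊕ Z/2
degree 2: 0−0−0 = 0 → Ȟ^2 ≅ 0

Ȟ^0(U;F) ≅ 0,  Ȟ^1(U;F) ≅ Z ⊕ Z/2,  Ȟ^2(U;F) ≅ 0


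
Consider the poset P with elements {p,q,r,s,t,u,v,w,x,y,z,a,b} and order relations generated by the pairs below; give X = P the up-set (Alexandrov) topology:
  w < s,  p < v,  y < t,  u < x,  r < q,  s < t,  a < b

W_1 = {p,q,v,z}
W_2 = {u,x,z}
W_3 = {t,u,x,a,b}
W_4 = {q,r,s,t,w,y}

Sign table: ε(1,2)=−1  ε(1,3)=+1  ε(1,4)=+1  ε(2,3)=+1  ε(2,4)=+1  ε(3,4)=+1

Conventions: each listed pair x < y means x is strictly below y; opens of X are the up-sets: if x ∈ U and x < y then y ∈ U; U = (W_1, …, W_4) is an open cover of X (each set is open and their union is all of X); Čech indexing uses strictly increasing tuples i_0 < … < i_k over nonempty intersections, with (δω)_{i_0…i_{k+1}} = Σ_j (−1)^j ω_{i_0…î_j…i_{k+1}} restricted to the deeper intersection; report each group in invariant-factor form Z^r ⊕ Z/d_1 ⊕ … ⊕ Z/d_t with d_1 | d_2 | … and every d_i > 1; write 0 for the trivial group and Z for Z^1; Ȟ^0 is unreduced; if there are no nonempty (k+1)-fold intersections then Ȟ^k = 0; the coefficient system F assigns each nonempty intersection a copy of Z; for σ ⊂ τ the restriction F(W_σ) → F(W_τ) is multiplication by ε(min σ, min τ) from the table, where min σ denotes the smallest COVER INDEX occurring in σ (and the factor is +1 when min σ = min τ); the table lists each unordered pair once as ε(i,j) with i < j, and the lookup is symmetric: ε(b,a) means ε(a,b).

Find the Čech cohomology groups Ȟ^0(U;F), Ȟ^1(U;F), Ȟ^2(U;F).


intersection data:
  W12={z} W14={q} W23={u,x} W34={t}
C dims 4,4; δ0: rk 4, SNF 1^3·2
Ȟ^0 = (4 − 4) − 0 = 0, so Ȟ^0 ≅ 0
Ȟ^1 = (4 − 0) − 4 = 0 plus torsion [2], so Ȟ^1 ≅ Z/2
Ȟ^2 = (0 − 0) − 0 = 0, so Ȟ^2 ≅ 0

Ȟ^0 ≅ 0, Ȟ^1 ≅ Z/2 and Ȟ^2 ≅ 0


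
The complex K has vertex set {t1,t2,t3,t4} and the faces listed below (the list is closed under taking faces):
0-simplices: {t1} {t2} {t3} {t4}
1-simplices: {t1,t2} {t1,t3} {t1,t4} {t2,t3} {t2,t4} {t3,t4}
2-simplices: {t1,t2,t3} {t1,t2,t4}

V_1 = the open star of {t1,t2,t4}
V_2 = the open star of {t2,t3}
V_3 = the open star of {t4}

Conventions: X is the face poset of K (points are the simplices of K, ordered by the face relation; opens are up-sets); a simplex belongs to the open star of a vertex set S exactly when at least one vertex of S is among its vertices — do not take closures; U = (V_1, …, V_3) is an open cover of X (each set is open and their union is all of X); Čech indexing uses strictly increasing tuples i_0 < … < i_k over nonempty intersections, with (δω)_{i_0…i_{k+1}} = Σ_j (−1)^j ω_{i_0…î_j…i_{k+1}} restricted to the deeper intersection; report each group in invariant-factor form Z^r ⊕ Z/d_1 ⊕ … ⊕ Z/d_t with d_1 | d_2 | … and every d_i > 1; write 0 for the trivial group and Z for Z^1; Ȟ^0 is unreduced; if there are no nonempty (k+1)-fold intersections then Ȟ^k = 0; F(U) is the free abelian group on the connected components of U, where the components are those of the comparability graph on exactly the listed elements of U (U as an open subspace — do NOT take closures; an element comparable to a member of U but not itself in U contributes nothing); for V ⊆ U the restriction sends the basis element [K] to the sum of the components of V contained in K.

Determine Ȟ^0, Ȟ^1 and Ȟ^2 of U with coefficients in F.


nerve simplices:
  V1={{t1},{t2},{t4},{t1,t2},{t1,t3},{t1,t4},{t2,t3},{t2,t4},{t3,t4},{t1,t2,t3},{t1,t2,t4}} V2={{t2},{t3},{t1,t2},{t1,t3},{t2,t3},{t2,t4},{t3,t4},{t1,t2,t3},{t1,t2,t4}} V3={{t4},{t1,t4},{t2,t4},{t3,t4},{t1,t2,t4}}
  V12={{t2},{t1,t2},{t1,t3},{t2,t3},{t2,t4},{t3,t4},{t1,t2,t3},{t1,t2,t4}} V13={{t4},{t1,t4},{t2,t4},{t3,t4},{t1,t2,t4}} V23={{t2,t4},{t3,t4},{t1,t2,t4}}
  V123={{t2,t4},{t3,t4},{t1,t2,t4}}
components per intersection:
  V1: {{t1},{t2},{t4},{t1,t2},{t1,t3},{t1,t4},{t2,t3},{t2,t4},{t3,t4},{t1,t2,t3},{t1,t2,t4}}
  V2: {{t2},{t3},{t1,t2},{t1,t3},{t2,t3},{t2,t4},{t3,t4},{t1,t2,t3},{t1,t2,t4}}
  V3: {{t4},{t1,t4},{t2,t4},{t3,t4},{t1,t2,t4}}
  V12: {{t2},{t1,t2},{t1,t3},{t2,t3},{t2,t4},{t1,t2,t3},{t1,t2,t4}} {{t3,t4}}
  V13: {{t4},{t1,t4},{t2,t4},{t3,t4},{t1,t2,t4}}
  V23: {{t2,t4},{t1,t2,t4}} {{t3,t4}}
  V123: {{t2,t4},{t1,t2,t4}} {{t3,t4}}
C dims 3,5,2; δ0: rk 2, SNF 1^2; δ1: rk 2, SNF 1^2
degree 0: 3−2−0 = 1 → Ȟ^0 ≅ Z
degree 1: 5−2−2 = 1 → Ȟ^1 ≅ Z
degree 2: 2−0−2 = 0 → Ȟ^2 ≅ 0

Ȟ^0 ≅ Z; Ȟ^1 ≅ Z; Ȟ^2 ≅ 0


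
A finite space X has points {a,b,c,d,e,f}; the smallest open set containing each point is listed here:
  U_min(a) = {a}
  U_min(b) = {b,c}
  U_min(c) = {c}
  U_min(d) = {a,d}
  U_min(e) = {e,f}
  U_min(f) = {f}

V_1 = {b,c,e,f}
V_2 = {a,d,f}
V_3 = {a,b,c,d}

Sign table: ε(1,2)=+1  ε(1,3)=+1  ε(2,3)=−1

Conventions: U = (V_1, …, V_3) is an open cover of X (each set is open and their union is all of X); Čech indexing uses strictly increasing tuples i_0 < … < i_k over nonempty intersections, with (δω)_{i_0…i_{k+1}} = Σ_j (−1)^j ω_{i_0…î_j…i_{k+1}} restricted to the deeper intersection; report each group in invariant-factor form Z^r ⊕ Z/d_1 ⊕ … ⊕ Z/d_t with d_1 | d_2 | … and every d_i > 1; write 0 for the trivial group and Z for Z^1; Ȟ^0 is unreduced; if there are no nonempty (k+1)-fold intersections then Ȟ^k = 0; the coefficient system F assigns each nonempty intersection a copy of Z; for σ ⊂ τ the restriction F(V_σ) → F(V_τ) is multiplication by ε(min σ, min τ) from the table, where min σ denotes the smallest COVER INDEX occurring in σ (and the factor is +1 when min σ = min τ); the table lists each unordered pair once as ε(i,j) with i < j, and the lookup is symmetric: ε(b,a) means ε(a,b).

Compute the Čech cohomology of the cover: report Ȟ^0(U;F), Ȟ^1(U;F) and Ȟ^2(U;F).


intersection data:
  V12={f} V13={b,c} V23={a,d}
C dims 3,3; δ0: rk 3, SNF 1^2·2
Ȟ^0 = (3 − 3) − 0 = 0, so Ȟ^0 ≅ 0
Ȟ^1 = (3 − 0) − 3 = 0 plus torsion [2], so Ȟ^1 ≅ Z/2
Ȟ^2 = (0 − 0) − 0 = 0, so Ȟ^2 ≅ 0

Ȟ^0(U;F) ≅ 0, Ȟ^1(U;F) ≅ Z/2 and Ȟ^2(U;F) ≅ 0


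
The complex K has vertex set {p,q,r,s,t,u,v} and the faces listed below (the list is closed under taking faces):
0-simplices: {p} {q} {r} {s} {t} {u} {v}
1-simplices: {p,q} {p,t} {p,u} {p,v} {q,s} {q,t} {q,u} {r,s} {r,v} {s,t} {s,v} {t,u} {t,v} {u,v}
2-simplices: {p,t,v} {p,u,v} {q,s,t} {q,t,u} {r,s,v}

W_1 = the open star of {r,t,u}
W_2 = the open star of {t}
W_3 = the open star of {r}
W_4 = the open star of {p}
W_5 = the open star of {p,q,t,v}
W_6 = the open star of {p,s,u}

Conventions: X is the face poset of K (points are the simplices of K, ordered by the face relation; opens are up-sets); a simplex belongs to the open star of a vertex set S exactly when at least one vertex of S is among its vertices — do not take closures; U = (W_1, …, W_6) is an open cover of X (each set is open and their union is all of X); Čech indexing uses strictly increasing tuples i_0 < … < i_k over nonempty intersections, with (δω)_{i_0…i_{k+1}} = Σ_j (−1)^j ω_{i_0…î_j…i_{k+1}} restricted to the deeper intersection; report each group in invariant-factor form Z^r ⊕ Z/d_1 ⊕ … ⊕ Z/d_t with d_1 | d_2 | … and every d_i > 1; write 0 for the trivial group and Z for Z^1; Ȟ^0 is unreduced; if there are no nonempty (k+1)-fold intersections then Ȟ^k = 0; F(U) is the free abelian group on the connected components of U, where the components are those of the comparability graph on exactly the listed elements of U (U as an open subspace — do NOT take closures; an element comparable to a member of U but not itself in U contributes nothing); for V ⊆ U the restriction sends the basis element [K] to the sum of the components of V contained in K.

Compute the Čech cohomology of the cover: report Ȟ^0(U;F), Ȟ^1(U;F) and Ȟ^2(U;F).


nonempty overlaps:
  W1={{r},{t},{u},{p,t},{p,u},{q,t},{q,u},{r,s},{r,v},{s,t},{t,u},{t,v},{u,v},{p,t,v},{p,u,v},{q,s,t},{q,t,u},{r,s,v}} W2={{t},{p,t},{q,t},{s,t},{t,u},{t,v},{p,t,v},{q,s,t},{q,t,u}} W3={{r},{r,s},{r,v},{r,s,v}} W4={{p},{p,q},{p,t},{p,u},{p,v},{p,t,v},{p,u,v}} W5={{p},{q},{t},{v},{p,q},{p,t},{p,u},{p,v},{q,s},{q,t},{q,u},{r,v},{s,t},{s,v},{t,u},{t,v},{u,v},{p,t,v},{p,u,v},{q,s,t},{q,t,u},{r,s,v}} W6={{p},{s},{u},{p,q},{p,t},{p,u},{p,v},{q,s},{q,u},{r,s},{s,t},{s,v},{t,u},{u,v},{p,t,v},{p,u,v},{q,s,t},{q,t,u},{r,s,v}}
  W12={{t},{p,t},{q,t},{s,t},{t,u},{t,v},{p,t,v},{q,s,t},{q,t,u}} W13={{r},{r,s},{r,v},{r,s,v}} W14={{p,t},{p,u},{p,t,v},{p,u,v}} W15={{t},{p,t},{p,u},{q,t},{q,u},{r,v},{s,t},{t,u},{t,v},{u,v},{p,t,v},{p,u,v},{q,s,t},{q,t,u},{r,s,v}} W16={{u},{p,t},{p,u},{q,u},{r,s},{s,t},{t,u},{u,v},{p,t,v},{p,u,v},{q,s,t},{q,t,u},{r,s,v}} W24={{p,t},{p,t,v}} W25={{t},{p,t},{q,t},{s,t},{t,u},{t,v},{p,t,v},{q,s,t},{q,t,u}} W26={{p,t},{s,t},{t,u},{p,t,v},{q,s,t},{q,t,u}} W35={{r,v},{r,s,v}} W36={{r,s},{r,s,v}} W45={{p},{p,q},{p,t},{p,u},{p,v},{p,t,v},{p,u,v}} W46={{p},{p,q},{p,t},{p,u},{p,v},{p,t,v},{p,u,v}} W56={{p},{p,q},{p,t},{p,u},{p,v},{q,s},{q,u},{s,t},{s,v},{t,u},{u,v},{p,t,v},{p,u,v},{q,s,t},{q,t,u},{r,s,v}}
  W124={{p,t},{p,t,v}} W125={{t},{p,t},{q,t},{s,t},{t,u},{t,v},{p,t,v},{q,s,t},{q,t,u}} W126={{p,t},{s,t},{t,u},{p,t,v},{q,s,t},{q,t,u}} W135={{r,v},{r,s,v}} W136={{r,s},{r,s,v}} W145={{p,t},{p,u},{p,t,v},{p,u,v}} W146={{p,t},{p,u},{p,t,v},{p,u,v}} W156={{p,t},{p,u},{q,u},{s,t},{t,u},{u,v},{p,t,v},{p,u,v},{q,s,t},{q,t,u},{r,s,v}} W245={{p,t},{p,t,v}} W246={{p,t},{p,t,v}} W256={{p,t},{s,t},{t,u},{p,t,v},{q,s,t},{q,t,u}} W356={{r,s,v}} W456={{p},{p,q},{p,t},{p,u},{p,v},{p,t,v},{p,u,v}}
  W1245={{p,t},{p,t,v}} W1246={{p,t},{p,t,v}} W1256={{p,t},{s,t},{t,u},{p,t,v},{q,s,t},{q,t,u}} W1356={{r,s,v}} W1456={{p,t},{p,u},{p,t,v},{p,u,v}} W2456={{p,t},{p,t,v}}
  W12456={{p,t},{p,t,v}}
components per intersection:
  W1: {{r},{r,s},{r,v},{r,s,v}} {{t},{u},{p,t},{p,u},{q,t},{q,u},{s,t},{t,u},{t,v},{u,v},{p,t,v},{p,u,v},{q,s,t},{q,t,u}}
  W2: {{t},{p,t},{q,t},{s,t},{t,u},{t,v},{p,t,v},{q,s,t},{q,t,u}}
  W3: {{r},{r,s},{r,v},{r,s,v}}
  W4: {{p},{p,q},{p,t},{p,u},{p,v},{p,t,v},{p,u,v}}
  W5: {{p},{q},{t},{v},{p,q},{p,t},{p,u},{p,v},{q,s},{q,t},{q,u},{r,v},{s,t},{s,v},{t,u},{t,v},{u,v},{p,t,v},{p,u,v},{q,s,t},{q,t,u},{r,s,v}}
  W6: {{p},{u},{p,q},{p,t},{p,u},{p,v},{q,u},{t,u},{u,v},{p,t,v},{p,u,v},{q,t,u}} {{s},{q,s},{r,s},{s,t},{s,v},{q,s,t},{r,s,v}}
  W12: {{t},{p,t},{q,t},{s,t},{t,u},{t,v},{p,t,v},{q,s,t},{q,t,u}}
  W13: {{r},{r,s},{r,v},{r,s,v}}
  W14: {{p,t},{p,t,v}} {{p,u},{p,u,v}}
  W15: {{t},{p,t},{q,t},{q,u},{s,t},{t,u},{t,v},{p,t,v},{q,s,t},{q,t,u}} {{p,u},{u,v},{p,u,v}} {{r,v},{r,s,v}}
  W16: {{u},{p,u},{q,u},{t,u},{u,v},{p,u,v},{q,t,u}} {{p,t},{p,t,v}} {{r,s},{r,s,v}} {{s,t},{q,s,t}}
  W24: {{p,t},{p,t,v}}
  W25: {{t},{p,t},{q,t},{s,t},{t,u},{t,v},{p,t,v},{q,s,t},{q,t,u}}
  W26: {{p,t},{p,t,v}} {{s,t},{q,s,t}} {{t,u},{q,t,u}}
  W35: {{r,v},{r,s,v}}
  W36: {{r,s},{r,s,v}}
  W45: {{p},{p,q},{p,t},{p,u},{p,v},{p,t,v},{p,u,v}}
  W46: {{p},{p,q},{p,t},{p,u},{p,v},{p,t,v},{p,u,v}}
  W56: {{p},{p,q},{p,t},{p,u},{p,v},{u,v},{p,t,v},{p,u,v}} {{q,s},{s,t},{q,s,t}} {{q,u},{t,u},{q,t,u}} {{s,v},{r,s,v}}
  W124: {{p,t},{p,t,v}}
  W125: {{t},{p,t},{q,t},{s,t},{t,u},{t,v},{p,t,v},{q,s,t},{q,t,u}}
  W126: {{p,t},{p,t,v}} {{s,t},{q,s,t}} {{t,u},{q,t,u}}
  W135: {{r,v},{r,s,v}}
  W136: {{r,s},{r,s,v}}
  W145: {{p,t},{p,t,v}} {{p,u},{p,u,v}}
  W146: {{p,t},{p,t,v}} {{p,u},{p,u,v}}
  W156: {{p,t},{p,t,v}} {{p,u},{u,v},{p,u,v}} {{q,u},{t,u},{q,t,u}} {{s,t},{q,s,t}} {{r,s,v}}
  W245: {{p,t},{p,t,v}}
  W246: {{p,t},{p,t,v}}
  W256: {{p,t},{p,t,v}} {{s,t},{q,s,t}} {{t,u},{q,t,u}}
  W356: {{r,s,v}}
  W456: {{p},{p,q},{p,t},{p,u},{p,v},{p,t,v},{p,u,v}}
  W1245: {{p,t},{p,t,v}}
  W1246: {{p,t},{p,t,v}}
  W1256: {{p,t},{p,t,v}} {{s,t},{q,s,t}} {{t,u},{q,t,u}}
  W1356: {{r,s,v}}
  W1456: {{p,t},{p,t,v}} {{p,u},{p,u,v}}
  W2456: {{p,t},{p,t,v}}
  W12456: {{p,t},{p,t,v}}
C dims 8,24,23,9; δ0: rk 7, SNF 1^7; δ1: rk 15, SNF 1^15; δ2: rk 8, SNF 1^8
degree 0: 8−7−0 = 1 → Ȟ^0 ≅ Z
degree 1: 24−15−7 = 2 → Ȟ^1 ≅ Z^2
degree 2: 23−8−15 = 0 → Ȟ^2 ≅ 0

Ȟ^0(U;F) ≅ Z, Ȟ^1(U;F) ≅ Z^2 and Ȟ^2(U;F) ≅ 0


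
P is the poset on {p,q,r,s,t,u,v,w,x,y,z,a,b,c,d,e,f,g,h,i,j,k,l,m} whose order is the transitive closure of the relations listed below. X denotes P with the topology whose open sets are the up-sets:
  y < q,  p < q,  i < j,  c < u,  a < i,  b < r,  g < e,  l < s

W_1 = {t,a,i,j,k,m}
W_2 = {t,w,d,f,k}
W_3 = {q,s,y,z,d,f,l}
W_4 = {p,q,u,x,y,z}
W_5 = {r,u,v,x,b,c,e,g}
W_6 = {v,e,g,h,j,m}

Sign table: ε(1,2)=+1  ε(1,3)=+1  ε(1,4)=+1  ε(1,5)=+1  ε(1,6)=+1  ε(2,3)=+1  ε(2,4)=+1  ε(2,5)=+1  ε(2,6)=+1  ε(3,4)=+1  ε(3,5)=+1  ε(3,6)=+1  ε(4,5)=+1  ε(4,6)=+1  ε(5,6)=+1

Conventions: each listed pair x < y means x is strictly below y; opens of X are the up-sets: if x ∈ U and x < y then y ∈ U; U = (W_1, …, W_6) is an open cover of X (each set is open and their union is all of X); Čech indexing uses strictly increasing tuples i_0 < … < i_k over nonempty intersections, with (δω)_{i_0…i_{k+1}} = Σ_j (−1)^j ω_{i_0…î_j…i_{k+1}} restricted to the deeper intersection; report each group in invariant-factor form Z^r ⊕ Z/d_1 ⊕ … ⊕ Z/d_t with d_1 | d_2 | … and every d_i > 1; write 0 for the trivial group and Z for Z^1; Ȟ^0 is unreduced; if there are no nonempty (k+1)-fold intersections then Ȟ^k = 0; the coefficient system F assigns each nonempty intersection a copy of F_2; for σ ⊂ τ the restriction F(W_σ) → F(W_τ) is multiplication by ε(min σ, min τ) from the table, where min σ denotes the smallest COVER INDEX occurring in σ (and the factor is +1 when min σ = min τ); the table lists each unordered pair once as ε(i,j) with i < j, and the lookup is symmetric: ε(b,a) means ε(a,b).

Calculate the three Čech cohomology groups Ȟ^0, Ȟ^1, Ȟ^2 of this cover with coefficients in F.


intersection data:
  W12={t,k} W16={j,m} W23={d,f} W34={q,y,z} W45={u,x} W56={v,e,g}
C dims 6,6; δ0: rk_F2 5
Ȟ^0 = (6 − 5) − 0 = 1, so Ȟ^0 ≅ Z/2
Ȟ^1 = (6 − 0) − 5 = 1, so Ȟ^1 ≅ Z/2
Ȟ^2 = (0 − 0) − 0 = 0, so Ȟ^2 ≅ 0

Ȟ^0(U;F) ≅ Z/2, Ȟ^1(U;F) ≅ Z/2, Ȟ^2(U;F) ≅ 0


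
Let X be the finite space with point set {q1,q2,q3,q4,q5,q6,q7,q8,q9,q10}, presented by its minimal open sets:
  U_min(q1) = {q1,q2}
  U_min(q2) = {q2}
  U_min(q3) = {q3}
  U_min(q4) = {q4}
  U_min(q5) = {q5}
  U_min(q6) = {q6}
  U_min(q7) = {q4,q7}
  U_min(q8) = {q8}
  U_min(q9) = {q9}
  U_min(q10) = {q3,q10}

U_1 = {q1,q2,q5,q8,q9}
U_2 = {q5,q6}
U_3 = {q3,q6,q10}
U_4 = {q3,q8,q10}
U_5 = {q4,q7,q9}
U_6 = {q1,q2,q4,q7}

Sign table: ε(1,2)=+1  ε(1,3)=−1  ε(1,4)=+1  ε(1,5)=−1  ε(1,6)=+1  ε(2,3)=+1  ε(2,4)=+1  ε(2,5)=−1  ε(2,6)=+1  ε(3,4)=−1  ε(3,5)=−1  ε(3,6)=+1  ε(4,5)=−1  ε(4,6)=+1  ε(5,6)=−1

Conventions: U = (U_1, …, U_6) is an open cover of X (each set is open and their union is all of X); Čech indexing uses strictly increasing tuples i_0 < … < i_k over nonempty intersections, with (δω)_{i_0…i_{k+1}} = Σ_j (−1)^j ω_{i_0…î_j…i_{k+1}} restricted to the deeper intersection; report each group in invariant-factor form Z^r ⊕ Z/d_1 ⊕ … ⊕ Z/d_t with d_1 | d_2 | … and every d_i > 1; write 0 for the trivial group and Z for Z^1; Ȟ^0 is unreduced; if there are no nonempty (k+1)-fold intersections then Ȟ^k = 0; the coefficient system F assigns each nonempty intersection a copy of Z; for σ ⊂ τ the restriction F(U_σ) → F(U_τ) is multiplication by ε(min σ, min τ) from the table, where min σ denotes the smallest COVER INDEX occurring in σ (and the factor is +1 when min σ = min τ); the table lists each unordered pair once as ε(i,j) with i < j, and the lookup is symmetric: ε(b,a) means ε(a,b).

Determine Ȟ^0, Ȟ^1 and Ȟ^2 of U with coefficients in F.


Ȟ^0 ≅ 0; Ȟ^1 ≅ Z ⊕ Z/2; Ȟ^2 ≅ 0

intersection data:
  U12={q5} U14={q8} U15={q9} U16={q1,q2} U23={q6} U34={q3,q10} U56={q4,q7}
C dims 6,7; δ0: rk 6, SNF 1^5·2
Ȟ^0 = (6 − 6) − 0 = 0, so Ȟ^0 ≅ 0
Ȟ^1 = (7 − 0) − 6 = 1 plus torsion [2], so Ȟ^1 ≅ Z ⊕ Z/2
Ȟ^2 = (0 − 0) − 0 = 0, so Ȟ^2 ≅ 0


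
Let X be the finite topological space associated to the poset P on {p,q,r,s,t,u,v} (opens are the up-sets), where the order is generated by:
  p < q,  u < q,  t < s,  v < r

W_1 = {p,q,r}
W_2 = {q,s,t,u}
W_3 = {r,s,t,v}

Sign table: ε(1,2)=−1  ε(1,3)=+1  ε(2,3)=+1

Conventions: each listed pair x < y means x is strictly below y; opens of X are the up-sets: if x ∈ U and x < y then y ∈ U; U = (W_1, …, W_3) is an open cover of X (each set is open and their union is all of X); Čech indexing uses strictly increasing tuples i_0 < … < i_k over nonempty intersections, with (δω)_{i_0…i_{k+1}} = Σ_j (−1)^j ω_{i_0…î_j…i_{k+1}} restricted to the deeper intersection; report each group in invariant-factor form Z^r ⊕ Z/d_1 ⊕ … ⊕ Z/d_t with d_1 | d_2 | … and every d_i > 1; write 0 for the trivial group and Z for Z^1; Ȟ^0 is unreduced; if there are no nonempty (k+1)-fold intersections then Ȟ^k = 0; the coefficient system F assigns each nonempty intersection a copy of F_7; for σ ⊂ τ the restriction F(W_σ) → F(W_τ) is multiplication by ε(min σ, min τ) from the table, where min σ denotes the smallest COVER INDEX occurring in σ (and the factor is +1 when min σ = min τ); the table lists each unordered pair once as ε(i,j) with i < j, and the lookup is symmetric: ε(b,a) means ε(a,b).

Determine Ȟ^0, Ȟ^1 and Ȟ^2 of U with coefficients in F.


Ȟ^0 ≅ 0, Ȟ^1 ≅ 0, Ȟ^2 ≅ 0

nonempty intersections:
  W12={q} W13={r} W23={s,t}
C dims 3,3; δ0: rk_F7 3
Ȟ^0: (3−3)−0=0 ⇒ 0
Ȟ^1: (3−0)−3=0 ⇒ 0
Ȟ^2: (0−0)−0=0 ⇒ 0


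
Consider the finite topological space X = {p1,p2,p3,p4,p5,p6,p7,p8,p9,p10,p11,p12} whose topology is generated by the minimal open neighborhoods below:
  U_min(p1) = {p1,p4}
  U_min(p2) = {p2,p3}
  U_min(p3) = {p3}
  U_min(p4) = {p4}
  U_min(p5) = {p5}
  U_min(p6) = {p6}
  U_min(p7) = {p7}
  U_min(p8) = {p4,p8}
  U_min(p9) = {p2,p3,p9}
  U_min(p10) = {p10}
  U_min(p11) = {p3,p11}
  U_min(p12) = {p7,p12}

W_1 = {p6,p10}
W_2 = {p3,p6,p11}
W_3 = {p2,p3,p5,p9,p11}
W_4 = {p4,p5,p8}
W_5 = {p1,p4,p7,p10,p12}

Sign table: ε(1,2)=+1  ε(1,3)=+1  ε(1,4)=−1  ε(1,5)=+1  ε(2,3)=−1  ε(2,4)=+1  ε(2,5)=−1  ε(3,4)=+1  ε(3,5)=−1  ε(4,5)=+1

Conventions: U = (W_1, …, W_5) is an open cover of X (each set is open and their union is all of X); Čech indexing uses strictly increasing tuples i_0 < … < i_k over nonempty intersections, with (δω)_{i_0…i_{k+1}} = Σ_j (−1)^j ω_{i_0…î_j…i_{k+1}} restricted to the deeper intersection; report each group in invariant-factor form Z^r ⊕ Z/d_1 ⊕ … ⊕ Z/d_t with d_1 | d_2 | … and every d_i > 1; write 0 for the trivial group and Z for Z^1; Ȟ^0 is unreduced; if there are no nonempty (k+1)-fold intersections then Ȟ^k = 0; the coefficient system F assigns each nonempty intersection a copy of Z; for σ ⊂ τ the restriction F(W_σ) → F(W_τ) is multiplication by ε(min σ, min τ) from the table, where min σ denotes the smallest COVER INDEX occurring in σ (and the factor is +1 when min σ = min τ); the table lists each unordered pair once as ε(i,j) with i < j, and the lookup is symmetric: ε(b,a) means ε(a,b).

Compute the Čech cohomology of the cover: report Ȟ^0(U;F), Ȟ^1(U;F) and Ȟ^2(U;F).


Ȟ^0(U;F) ≅ 0, Ȟ^1(U;F) ≅ Z/2, Ȟ^2(U;F) ≅ 0

cover nerve:
  W12={p6} W15={p10} W23={p3,p11} W34={p5} W45={p4}
C dims 5,5; δ0: rk 5, SNF 1^4·2
Ȟ^0: (5−5)−0=0 ⇒ 0
Ȟ^1: (5−0)−5=0 plus torsion [2] ⇒ Z/2
Ȟ^2: (0−0)−0=0 ⇒ 0


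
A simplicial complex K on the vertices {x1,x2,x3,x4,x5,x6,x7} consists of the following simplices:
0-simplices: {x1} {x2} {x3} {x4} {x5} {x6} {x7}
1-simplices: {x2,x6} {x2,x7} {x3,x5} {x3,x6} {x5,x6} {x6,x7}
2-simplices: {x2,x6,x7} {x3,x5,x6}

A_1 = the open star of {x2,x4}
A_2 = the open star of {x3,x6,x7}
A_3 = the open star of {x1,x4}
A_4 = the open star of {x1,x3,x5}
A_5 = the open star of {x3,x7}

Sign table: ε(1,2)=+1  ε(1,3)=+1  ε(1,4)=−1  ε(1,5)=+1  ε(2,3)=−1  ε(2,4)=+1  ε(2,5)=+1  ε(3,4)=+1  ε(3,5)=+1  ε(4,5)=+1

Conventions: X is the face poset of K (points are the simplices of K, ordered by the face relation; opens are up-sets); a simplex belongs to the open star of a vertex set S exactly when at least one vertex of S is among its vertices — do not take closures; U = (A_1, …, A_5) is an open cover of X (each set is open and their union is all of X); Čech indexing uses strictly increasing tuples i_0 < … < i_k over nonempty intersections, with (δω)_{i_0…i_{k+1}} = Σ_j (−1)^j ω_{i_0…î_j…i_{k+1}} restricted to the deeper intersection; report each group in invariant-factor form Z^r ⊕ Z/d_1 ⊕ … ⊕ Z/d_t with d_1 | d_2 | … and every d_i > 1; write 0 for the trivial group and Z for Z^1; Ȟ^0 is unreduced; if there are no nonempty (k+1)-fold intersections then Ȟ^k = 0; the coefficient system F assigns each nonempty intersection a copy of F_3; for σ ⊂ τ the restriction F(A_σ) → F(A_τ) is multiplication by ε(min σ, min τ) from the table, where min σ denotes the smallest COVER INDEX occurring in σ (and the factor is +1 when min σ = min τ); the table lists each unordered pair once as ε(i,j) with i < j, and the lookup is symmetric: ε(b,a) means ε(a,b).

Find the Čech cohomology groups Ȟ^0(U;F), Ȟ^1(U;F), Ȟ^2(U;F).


Ȟ^0 ≅ Z/3; Ȟ^1 ≅ Z/3; Ȟ^2 ≅ 0

cover nerve:
  A1={{x2},{x4},{x2,x6},{x2,x7},{x2,x6,x7}} A2={{x3},{x6},{x7},{x2,x6},{x2,x7},{x3,x5},{x3,x6},{x5,x6},{x6,x7},{x2,x6,x7},{x3,x5,x6}} A3={{x1},{x4}} A4={{x1},{x3},{x5},{x3,x5},{x3,x6},{x5,x6},{x3,x5,x6}} A5={{x3},{x7},{x2,x7},{x3,x5},{x3,x6},{x6,x7},{x2,x6,x7},{x3,x5,x6}}
  A12={{x2,x6},{x2,x7},{x2,x6,x7}} A13={{x4}} A15={{x2,x7},{x2,x6,x7}} A24={{x3},{x3,x5},{x3,x6},{x5,x6},{x3,x5,x6}} A25={{x3},{x7},{x2,x7},{x3,x5},{x3,x6},{x6,x7},{x2,x6,x7},{x3,x5,x6}} A34={{x1}} A45={{x3},{x3,x5},{x3,x6},{x3,x5,x6}}
  A125={{x2,x7},{x2,x6,x7}} A245={{x3},{x3,x5},{x3,x6},{x3,x5,x6}}
C dims 5,7,2; δ0: rk_F3 4; δ1: rk_F3 2
Ȟ^0: (5−4)−0=1 ⇒ Z/3
Ȟ^1: (7−2)−4=1 ⇒ Z/3
Ȟ^2: (2−0)−2=0 ⇒ 0
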